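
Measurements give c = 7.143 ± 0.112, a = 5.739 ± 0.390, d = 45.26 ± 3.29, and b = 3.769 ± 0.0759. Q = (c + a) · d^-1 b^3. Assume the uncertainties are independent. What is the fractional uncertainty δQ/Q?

Let u = c + a = 12.88. δu = √(δc² + δa²) = √(0.0125 + 0.152) = 0.406, so δu/u = 0.0315.
Q is then a monomial in u, d, b:
δQ/Q = √((δu/u)² + (-1·δd/d)² + (3·δb/b)²) = √(0.000992 + 0.00528 + 0.00365) = 0.0996

0.0996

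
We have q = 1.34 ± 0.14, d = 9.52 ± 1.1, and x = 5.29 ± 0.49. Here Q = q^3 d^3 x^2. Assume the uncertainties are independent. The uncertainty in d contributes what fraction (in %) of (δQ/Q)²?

(δQ/Q)² = (3·δq/q)² + (3·δd/d)² + (2·δx/x)²
  q term: (3×0.104)² = 0.0982
  d term: (3×0.116)² = 0.120
  x term: (2×0.0926)² = 0.0343
Total = 0.253. Share from d = 0.120/0.253 = 0.475.

47.5%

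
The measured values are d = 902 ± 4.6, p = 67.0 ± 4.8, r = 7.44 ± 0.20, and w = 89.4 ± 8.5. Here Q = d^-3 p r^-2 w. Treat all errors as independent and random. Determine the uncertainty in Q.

1.94e-08

For a monomial Q ∝ d^-3, p, r^-2, w, fractional errors add in quadrature:
  (-3·δd/d)² = (-3×0.00510)² = 0.000234;  (1·δp/p)² = (1×0.0716)² = 0.00513;  (-2·δr/r)² = (-2×0.0269)² = 0.00289;  (1·δw/w)² = (1×0.0951)² = 0.00904
δQ/Q = √(0.0173) = 0.132
Q = 1.47e-07, so δQ = 0.132 × 1.47e-07 = 1.94e-08.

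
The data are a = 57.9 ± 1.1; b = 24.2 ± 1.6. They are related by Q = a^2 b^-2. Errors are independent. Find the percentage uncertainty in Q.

Since Q is a product/quotient, work with relative uncertainties:
  (2·δa/a)² = (2×0.0190)² = 0.00144;  (-2·δb/b)² = (-2×0.0661)² = 0.0175
δQ/Q = √(0.0189) = 0.138

13.8%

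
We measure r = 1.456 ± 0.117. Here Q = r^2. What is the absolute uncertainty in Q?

Since Q is a product/quotient, work with relative uncertainties:
  (2·δr/r)² = (2×0.0804)² = 0.0258
δQ/Q = √(0.0258) = 0.161
Q = 2.120, so δQ = 0.161 × 2.120 = 0.341.

0.341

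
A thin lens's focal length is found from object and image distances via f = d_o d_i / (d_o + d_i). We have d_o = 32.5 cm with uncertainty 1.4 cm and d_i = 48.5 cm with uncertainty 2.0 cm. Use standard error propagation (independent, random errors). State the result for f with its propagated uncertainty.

∂f/∂d_o = (d_i/(d_o+d_i))² = 0.359;  ∂f/∂d_i = (d_o/(d_o+d_i))² = 0.161
δf = √((∂f/∂d_o · δd_o)² + (∂f/∂d_i · δd_i)²) = √(0.252 + 0.104) = 0.596 cm
f = 19.5 cm.

19.5 ± 0.596 cm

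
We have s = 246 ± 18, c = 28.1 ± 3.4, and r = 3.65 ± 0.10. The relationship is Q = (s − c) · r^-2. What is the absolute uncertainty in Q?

Let u = s − c = 218. δu = √(δs² + δc²) = √(324 + 11.6) = 18.3, so δu/u = 0.0841.
Q is then a monomial in u, r:
δQ/Q = √((δu/u)² + (-2·δr/r)²) = √(0.00707 + 0.00300) = 0.100
Q = 16.4, so δQ = 0.100 × 16.4 = 1.64.

1.64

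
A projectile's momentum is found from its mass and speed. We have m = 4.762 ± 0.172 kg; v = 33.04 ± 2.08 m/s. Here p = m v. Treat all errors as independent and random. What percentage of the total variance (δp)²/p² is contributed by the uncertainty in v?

75.2%

(δp/p)² = (1·δm/m)² + (1·δv/v)²
  m term: (1×0.0361)² = 0.00130
  v term: (1×0.0630)² = 0.00396
Total = 0.00527. Share from v = 0.00396/0.00527 = 0.752.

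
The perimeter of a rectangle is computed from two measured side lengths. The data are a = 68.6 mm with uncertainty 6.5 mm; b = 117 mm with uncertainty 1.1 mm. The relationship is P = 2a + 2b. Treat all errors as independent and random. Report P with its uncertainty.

Each term contributes (cᵢ δxᵢ)² to (δP)²:
  (2·δa)² = 169;  (2·δb)² = 4.84
δP = √(174) = 13.2 mm
P = 371 mm.

371 ± 13.2 mm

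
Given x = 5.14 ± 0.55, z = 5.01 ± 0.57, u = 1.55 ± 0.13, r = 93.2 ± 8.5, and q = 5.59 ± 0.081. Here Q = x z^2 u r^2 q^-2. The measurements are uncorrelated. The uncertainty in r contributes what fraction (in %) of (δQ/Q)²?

(δQ/Q)² = (1·δx/x)² + (2·δz/z)² + (1·δu/u)² + (2·δr/r)² + (-2·δq/q)²
  x term: (1×0.107)² = 0.0114
  z term: (2×0.114)² = 0.0518
  u term: (1×0.0839)² = 0.00703
  r term: (2×0.0912)² = 0.0333
  q term: (-2×0.0145)² = 0.000840
Total = 0.104. Share from r = 0.0333/0.104 = 0.319.

31.9%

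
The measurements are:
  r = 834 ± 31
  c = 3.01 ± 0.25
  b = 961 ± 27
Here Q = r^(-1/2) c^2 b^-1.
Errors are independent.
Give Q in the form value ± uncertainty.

Q is a product of powers, so relative uncertainties combine in quadrature:
  (−½·δr/r)² = (-0.5×0.0372)² = 0.000345;  (2·δc/c)² = (2×0.0831)² = 0.0276;  (-1·δb/b)² = (-1×0.0281)² = 0.000789
δQ/Q = √(0.0287) = 0.169
Q = 0.000326, so δQ = 0.169 × 0.000326 = 5.53e-05.

(3.26 ± 0.553) × 10^-4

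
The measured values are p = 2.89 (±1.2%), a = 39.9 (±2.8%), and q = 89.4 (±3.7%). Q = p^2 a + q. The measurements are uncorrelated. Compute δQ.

Let w = p^2·a = 333. δw/w = √((2·δp/p)² + (1·δa/a)²) = √(0.000576 + 0.000784) = 0.0369, so δw = 12.3.
Q = w + q: δQ = √(δw² + δq²) = √(151 + 10.9) = 12.7

12.7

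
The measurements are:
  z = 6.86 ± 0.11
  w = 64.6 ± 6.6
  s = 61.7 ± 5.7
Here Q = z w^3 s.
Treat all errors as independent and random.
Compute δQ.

Q is a product of powers, so relative uncertainties combine in quadrature:
  (1·δz/z)² = (1×0.0160)² = 0.000257;  (3·δw/w)² = (3×0.102)² = 0.0939;  (1·δs/s)² = (1×0.0924)² = 0.00853
δQ/Q = √(0.103) = 0.321
Q = 1.14e+08, so δQ = 0.321 × 1.14e+08 = 3.66e+07.

3.66e+07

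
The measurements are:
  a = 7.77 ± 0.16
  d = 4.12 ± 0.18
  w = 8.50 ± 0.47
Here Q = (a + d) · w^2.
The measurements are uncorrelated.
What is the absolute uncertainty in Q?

Let u = a + d = 11.9. δu = √(δa² + δd²) = √(0.0256 + 0.0324) = 0.241, so δu/u = 0.0203.
Q is then a monomial in u, w:
δQ/Q = √((δu/u)² + (2·δw/w)²) = √(0.000410 + 0.0122) = 0.112
Q = 859, so δQ = 0.112 × 859 = 96.6.

96.6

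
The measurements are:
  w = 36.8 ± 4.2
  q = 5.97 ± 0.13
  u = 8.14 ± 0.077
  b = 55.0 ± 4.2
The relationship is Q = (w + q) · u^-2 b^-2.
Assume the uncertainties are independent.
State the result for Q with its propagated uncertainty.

Let h = w + q = 42.8. δh = √(δw² + δq²) = √(17.6 + 0.0169) = 4.20, so δh/h = 0.0982.
Q is then a monomial in h, u, b:
δQ/Q = √((δh/h)² + (-2·δu/u)² + (-2·δb/b)²) = √(0.00965 + 0.000358 + 0.0233) = 0.183
Q = 0.000213, so δQ = 0.183 × 0.000213 = 3.9e-05.

(2.13 ± 0.390) × 10^-4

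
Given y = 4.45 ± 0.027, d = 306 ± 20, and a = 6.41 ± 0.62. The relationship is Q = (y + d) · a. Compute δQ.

231

Let u = y + d = 310. δu = √(δy² + δd²) = √(0.000729 + 400) = 20.0, so δu/u = 0.0644.
Q is then a monomial in u, a:
δQ/Q = √((δu/u)² + (1·δa/a)²) = √(0.00415 + 0.00936) = 0.116
Q = 1990, so δQ = 0.116 × 1990 = 231.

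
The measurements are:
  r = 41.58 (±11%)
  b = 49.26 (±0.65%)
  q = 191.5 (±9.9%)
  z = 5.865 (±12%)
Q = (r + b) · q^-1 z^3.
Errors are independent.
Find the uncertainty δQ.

Let u = r + b = 90.84. δu = √(δr² + δb²) = √(20.9 + 0.103) = 4.58, so δu/u = 0.0505.
Q is then a monomial in u, q, z:
δQ/Q = √((δu/u)² + (-1·δq/q)² + (3·δz/z)²) = √(0.00255 + 0.00980 + 0.130) = 0.377
Q = 95.70, so δQ = 0.377 × 95.70 = 36.1.

36.1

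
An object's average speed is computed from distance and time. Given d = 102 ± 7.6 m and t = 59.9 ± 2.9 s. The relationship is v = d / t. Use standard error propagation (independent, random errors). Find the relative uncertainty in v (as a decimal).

Relative error in a monomial: (δv/v)² = Σ (nᵢ · δxᵢ/xᵢ)².
  (1·δd/d)² = (1×0.0745)² = 0.00555;  (-1·δt/t)² = (-1×0.0484)² = 0.00234
δv/v = √(0.00790) = 0.0889

0.0889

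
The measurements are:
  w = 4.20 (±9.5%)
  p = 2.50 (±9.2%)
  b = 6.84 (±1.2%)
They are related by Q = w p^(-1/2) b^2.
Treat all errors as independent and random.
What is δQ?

Since Q is a product/quotient, work with relative uncertainties:
  (1·δw/w)² = (1×0.0950)² = 0.00903;  (−½·δp/p)² = (-0.5×0.0920)² = 0.00212;  (2·δb/b)² = (2×0.0120)² = 0.000576
δQ/Q = √(0.0117) = 0.108
Q = 124, so δQ = 0.108 × 124 = 13.5.

13.5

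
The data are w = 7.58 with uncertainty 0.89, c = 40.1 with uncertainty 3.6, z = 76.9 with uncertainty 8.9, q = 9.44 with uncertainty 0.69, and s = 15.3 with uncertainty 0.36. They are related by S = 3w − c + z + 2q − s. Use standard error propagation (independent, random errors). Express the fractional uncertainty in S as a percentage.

15.9%

For a sum/difference, combine absolute errors in quadrature:
  (3·δw)² = 7.13;  (δc)² = 13.0;  (δz)² = 79.2;  (2·δq)² = 1.90;  (δs)² = 0.130
δS = √(101) = 10.1
S = 63.1, so δS/S = 10.1/63.1 = 0.159.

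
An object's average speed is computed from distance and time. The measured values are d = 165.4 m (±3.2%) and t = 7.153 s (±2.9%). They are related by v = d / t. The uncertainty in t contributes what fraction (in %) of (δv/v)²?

45.1%

(δv/v)² = (1·δd/d)² + (-1·δt/t)²
  d term: (1×0.0320)² = 0.00102
  t term: (-1×0.0290)² = 0.000841
Total = 0.00186. Share from t = 0.000841/0.00186 = 0.451.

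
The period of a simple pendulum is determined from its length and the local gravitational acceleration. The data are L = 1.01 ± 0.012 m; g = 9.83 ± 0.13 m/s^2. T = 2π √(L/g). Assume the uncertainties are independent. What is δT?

0.0179 s

Since T is a product/quotient, work with relative uncertainties:
  (½·δL/L)² = (0.5×0.0119)² = 3.53e-05;  (−½·δg/g)² = (-0.5×0.0132)² = 4.37e-05
δT/T = √(7.9e-05) = 0.00889
T = 2.01 s, so δT = 0.00889 × 2.01 = 0.0179 s.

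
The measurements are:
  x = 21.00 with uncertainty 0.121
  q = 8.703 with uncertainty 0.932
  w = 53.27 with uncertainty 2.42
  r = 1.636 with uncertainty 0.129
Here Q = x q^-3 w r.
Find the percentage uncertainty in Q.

33.4%

Each factor contributes (exponent × relative error)² to (δQ/Q)²:
  (1·δx/x)² = (1×0.00576)² = 3.32e-05;  (-3·δq/q)² = (-3×0.107)² = 0.103;  (1·δw/w)² = (1×0.0454)² = 0.00206;  (1·δr/r)² = (1×0.0789)² = 0.00622
δQ/Q = √(0.112) = 0.334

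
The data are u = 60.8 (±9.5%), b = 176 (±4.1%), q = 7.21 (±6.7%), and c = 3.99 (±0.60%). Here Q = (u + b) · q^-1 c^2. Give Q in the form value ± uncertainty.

523 ± 41.0

Let w = u + b = 237. δw = √(δu² + δb²) = √(33.4 + 52.1) = 9.24, so δw/w = 0.0390.
Q is then a monomial in w, q, c:
δQ/Q = √((δw/w)² + (-1·δq/q)² + (2·δc/c)²) = √(0.00152 + 0.00449 + 0.000144) = 0.0785
Q = 523, so δQ = 0.0785 × 523 = 41.0.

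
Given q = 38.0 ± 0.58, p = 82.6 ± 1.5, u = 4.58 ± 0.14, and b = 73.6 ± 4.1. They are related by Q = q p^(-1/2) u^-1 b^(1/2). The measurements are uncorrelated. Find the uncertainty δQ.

0.352

Each factor contributes (exponent × relative error)² to (δQ/Q)²:
  (1·δq/q)² = (1×0.0153)² = 0.000233;  (−½·δp/p)² = (-0.5×0.0182)² = 8.24e-05;  (-1·δu/u)² = (-1×0.0306)² = 0.000934;  (½·δb/b)² = (0.5×0.0557)² = 0.000776
δQ/Q = √(0.00203) = 0.0450
Q = 7.83, so δQ = 0.0450 × 7.83 = 0.352.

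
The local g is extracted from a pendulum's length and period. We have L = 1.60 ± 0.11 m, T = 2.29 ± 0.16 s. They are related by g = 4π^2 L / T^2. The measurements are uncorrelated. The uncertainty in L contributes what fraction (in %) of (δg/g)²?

19.5%

(δg/g)² = (1·δL/L)² + (-2·δT/T)²
  L term: (1×0.0687)² = 0.00473
  T term: (-2×0.0699)² = 0.0195
Total = 0.0243. Share from L = 0.00473/0.0243 = 0.195.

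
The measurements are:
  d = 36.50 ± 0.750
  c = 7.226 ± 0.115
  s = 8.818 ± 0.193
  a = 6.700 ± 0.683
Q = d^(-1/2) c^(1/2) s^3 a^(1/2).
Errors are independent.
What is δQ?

66.4

Products/powers → add relative errors in quadrature, weighted by exponent:
  (−½·δd/d)² = (-0.5×0.0205)² = 0.000106;  (½·δc/c)² = (0.5×0.0159)² = 6.33e-05;  (3·δs/s)² = (3×0.0219)² = 0.00431;  (½·δa/a)² = (0.5×0.102)² = 0.00260
δQ/Q = √(0.00708) = 0.0841
Q = 789.7, so δQ = 0.0841 × 789.7 = 66.4.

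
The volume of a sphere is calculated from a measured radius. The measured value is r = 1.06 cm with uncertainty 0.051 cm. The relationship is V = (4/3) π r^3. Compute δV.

Each factor contributes (exponent × relative error)² to (δV/V)²:
  (3·δr/r)² = (3×0.0481)² = 0.0208
δV/V = √(0.0208) = 0.144
V = 4.99 cm^3, so δV = 0.144 × 4.99 = 0.720 cm^3.

0.720 cm^3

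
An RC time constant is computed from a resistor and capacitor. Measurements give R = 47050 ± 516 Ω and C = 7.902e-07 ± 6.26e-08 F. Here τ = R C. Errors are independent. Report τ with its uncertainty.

For a monomial τ ∝ R, C, fractional errors add in quadrature:
  (1·δR/R)² = (1×0.0110)² = 0.000120;  (1·δC/C)² = (1×0.0792)² = 0.00628
δτ/τ = √(0.00640) = 0.0800
τ = 0.03718 s, so δτ = 0.0800 × 0.03718 = 0.00297 s.

0.03718 ± 0.00297 s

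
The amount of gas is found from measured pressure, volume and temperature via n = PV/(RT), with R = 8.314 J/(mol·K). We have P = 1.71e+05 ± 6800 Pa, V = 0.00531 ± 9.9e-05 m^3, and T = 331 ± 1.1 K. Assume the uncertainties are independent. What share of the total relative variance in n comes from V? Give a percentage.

(δn/n)² = (1·δP/P)² + (1·δV/V)² + (-1·δT/T)²
  P term: (1×0.0398)² = 0.00158
  V term: (1×0.0186)² = 0.000348
  T term: (-1×0.00332)² = 1.1e-05
Total = 0.00194. Share from V = 0.000348/0.00194 = 0.179.

17.9%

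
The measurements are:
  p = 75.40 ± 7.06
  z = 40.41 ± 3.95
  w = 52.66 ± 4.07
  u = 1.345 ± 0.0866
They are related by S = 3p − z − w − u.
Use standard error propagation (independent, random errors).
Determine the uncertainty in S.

21.9

Sums and differences: (δS)² = Σ (cᵢ δxᵢ)².
  (3·δp)² = 449;  (δz)² = 15.6;  (δw)² = 16.6;  (δu)² = 0.00750
δS = √(481) = 21.9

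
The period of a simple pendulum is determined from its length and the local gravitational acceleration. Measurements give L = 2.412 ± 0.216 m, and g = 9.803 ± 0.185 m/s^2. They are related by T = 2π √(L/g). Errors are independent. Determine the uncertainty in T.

0.143 s

Each factor contributes (exponent × relative error)² to (δT/T)²:
  (½·δL/L)² = (0.5×0.0896)² = 0.00200;  (−½·δg/g)² = (-0.5×0.0189)² = 8.9e-05
δT/T = √(0.00209) = 0.0458
T = 3.117 s, so δT = 0.0458 × 3.117 = 0.143 s.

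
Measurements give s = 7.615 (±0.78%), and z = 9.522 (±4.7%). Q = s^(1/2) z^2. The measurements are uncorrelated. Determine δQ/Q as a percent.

Each factor contributes (exponent × relative error)² to (δQ/Q)²:
  (½·δs/s)² = (0.5×0.00780)² = 1.52e-05;  (2·δz/z)² = (2×0.0470)² = 0.00884
δQ/Q = √(0.00885) = 0.0941

9.41%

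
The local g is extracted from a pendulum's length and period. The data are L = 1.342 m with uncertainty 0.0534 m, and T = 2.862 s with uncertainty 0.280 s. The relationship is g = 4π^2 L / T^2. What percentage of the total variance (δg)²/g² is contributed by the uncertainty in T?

(δg/g)² = (1·δL/L)² + (-2·δT/T)²
  L term: (1×0.0398)² = 0.00158
  T term: (-2×0.0978)² = 0.0383
Total = 0.0399. Share from T = 0.0383/0.0399 = 0.960.

96.0%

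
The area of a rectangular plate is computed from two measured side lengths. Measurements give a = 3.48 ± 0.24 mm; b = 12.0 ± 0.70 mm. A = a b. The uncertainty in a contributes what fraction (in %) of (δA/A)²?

(δA/A)² = (1·δa/a)² + (1·δb/b)²
  a term: (1×0.0690)² = 0.00476
  b term: (1×0.0583)² = 0.00340
Total = 0.00816. Share from a = 0.00476/0.00816 = 0.583.

58.3%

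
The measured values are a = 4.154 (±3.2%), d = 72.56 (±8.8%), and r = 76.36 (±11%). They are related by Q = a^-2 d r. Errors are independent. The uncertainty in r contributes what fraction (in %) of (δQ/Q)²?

(δQ/Q)² = (-2·δa/a)² + (1·δd/d)² + (1·δr/r)²
  a term: (-2×0.0320)² = 0.00410
  d term: (1×0.0880)² = 0.00774
  r term: (1×0.110)² = 0.0121
Total = 0.0239. Share from r = 0.0121/0.0239 = 0.505.

50.5%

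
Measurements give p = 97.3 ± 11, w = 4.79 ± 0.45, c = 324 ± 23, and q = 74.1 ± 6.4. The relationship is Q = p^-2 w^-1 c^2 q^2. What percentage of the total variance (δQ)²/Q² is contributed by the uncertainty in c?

(δQ/Q)² = (-2·δp/p)² + (-1·δw/w)² + (2·δc/c)² + (2·δq/q)²
  p term: (-2×0.113)² = 0.0511
  w term: (-1×0.0939)² = 0.00883
  c term: (2×0.0710)² = 0.0202
  q term: (2×0.0864)² = 0.0298
Total = 0.110. Share from c = 0.0202/0.110 = 0.183.

18.3%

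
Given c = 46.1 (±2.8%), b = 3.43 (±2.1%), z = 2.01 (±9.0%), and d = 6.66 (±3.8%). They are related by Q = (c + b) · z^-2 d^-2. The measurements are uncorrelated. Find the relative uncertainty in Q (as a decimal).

0.197

Let u = c + b = 49.5. δu = √(δc² + δb²) = √(1.67 + 0.00519) = 1.29, so δu/u = 0.0261.
Q is then a monomial in u, z, d:
δQ/Q = √((δu/u)² + (-2·δz/z)² + (-2·δd/d)²) = √(0.000681 + 0.0324 + 0.00578) = 0.197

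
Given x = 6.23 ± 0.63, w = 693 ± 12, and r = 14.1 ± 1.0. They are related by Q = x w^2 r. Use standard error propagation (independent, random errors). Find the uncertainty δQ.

5.41e+06

Products/powers → add relative errors in quadrature, weighted by exponent:
  (1·δx/x)² = (1×0.101)² = 0.0102;  (2·δw/w)² = (2×0.0173)² = 0.00120;  (1·δr/r)² = (1×0.0709)² = 0.00503
δQ/Q = √(0.0165) = 0.128
Q = 4.22e+07, so δQ = 0.128 × 4.22e+07 = 5.41e+06.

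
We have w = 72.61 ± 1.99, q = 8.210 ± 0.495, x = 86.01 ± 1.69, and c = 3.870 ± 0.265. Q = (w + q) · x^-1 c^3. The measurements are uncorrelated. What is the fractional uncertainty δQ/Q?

0.208

Let u = w + q = 80.82. δu = √(δw² + δq²) = √(3.96 + 0.245) = 2.05, so δu/u = 0.0254.
Q is then a monomial in u, x, c:
δQ/Q = √((δu/u)² + (-1·δx/x)² + (3·δc/c)²) = √(0.000644 + 0.000386 + 0.0422) = 0.208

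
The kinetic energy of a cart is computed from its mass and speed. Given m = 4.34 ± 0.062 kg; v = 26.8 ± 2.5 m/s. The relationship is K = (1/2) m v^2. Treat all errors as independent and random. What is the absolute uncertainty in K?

Since K is a product/quotient, work with relative uncertainties:
  (1·δm/m)² = (1×0.0143)² = 0.000204;  (2·δv/v)² = (2×0.0933)² = 0.0348
δK/K = √(0.0350) = 0.187
K = 1560 J, so δK = 0.187 × 1560 = 292 J.

292 J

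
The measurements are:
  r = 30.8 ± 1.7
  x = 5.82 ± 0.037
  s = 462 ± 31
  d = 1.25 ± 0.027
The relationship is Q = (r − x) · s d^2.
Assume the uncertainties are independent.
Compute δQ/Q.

0.105

Let u = r − x = 25.0. δu = √(δr² + δx²) = √(2.89 + 0.00137) = 1.70, so δu/u = 0.0681.
Q is then a monomial in u, s, d:
δQ/Q = √((δu/u)² + (1·δs/s)² + (2·δd/d)²) = √(0.00463 + 0.00450 + 0.00187) = 0.105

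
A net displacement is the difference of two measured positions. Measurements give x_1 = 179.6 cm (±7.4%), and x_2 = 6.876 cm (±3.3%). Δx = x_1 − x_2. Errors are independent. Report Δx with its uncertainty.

172.7 ± 13.3 cm

Each term contributes (cᵢ δxᵢ)² to (δΔx)²:
  (δx_1)² = 177;  (δx_2)² = 0.0515
δΔx = √(177) = 13.3 cm
Δx = 172.7 cm.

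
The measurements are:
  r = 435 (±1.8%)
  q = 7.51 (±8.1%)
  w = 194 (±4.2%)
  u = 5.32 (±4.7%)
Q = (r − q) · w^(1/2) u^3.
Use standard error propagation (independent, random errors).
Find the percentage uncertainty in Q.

Let h = r − q = 427. δh = √(δr² + δq²) = √(61.3 + 0.370) = 7.85, so δh/h = 0.0184.
Q is then a monomial in h, w, u:
δQ/Q = √((δh/h)² + (½·δw/w)² + (3·δu/u)²) = √(0.000338 + 0.000441 + 0.0199) = 0.144

14.4%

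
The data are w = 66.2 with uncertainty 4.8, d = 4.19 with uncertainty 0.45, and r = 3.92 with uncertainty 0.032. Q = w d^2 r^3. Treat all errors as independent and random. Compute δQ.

16000

For a monomial Q ∝ w, d^2, r^3, fractional errors add in quadrature:
  (1·δw/w)² = (1×0.0725)² = 0.00526;  (2·δd/d)² = (2×0.107)² = 0.0461;  (3·δr/r)² = (3×0.00816)² = 0.000600
δQ/Q = √(0.0520) = 0.228
Q = 70000, so δQ = 0.228 × 70000 = 16000.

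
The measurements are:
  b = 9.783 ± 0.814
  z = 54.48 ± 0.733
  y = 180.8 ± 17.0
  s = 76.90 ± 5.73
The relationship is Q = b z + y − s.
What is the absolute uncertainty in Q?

48.4

Let p = b·z = 533.0. δp/p = √((1·δb/b)² + (1·δz/z)²) = √(0.00692 + 0.000181) = 0.0843, so δp = 44.9.
Q = p + y − s: δQ = √(δp² + δy² + δs²) = √(2020 + 289 + 32.8) = 48.4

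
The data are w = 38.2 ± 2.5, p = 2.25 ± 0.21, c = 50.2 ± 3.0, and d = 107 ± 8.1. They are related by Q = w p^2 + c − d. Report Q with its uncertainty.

Let h = w·p^2 = 193. δh/h = √((1·δw/w)² + (2·δp/p)²) = √(0.00428 + 0.0348) = 0.198, so δh = 38.3.
Q = h + c − d: δQ = √(δh² + δc² + δd²) = √(1460 + 9.00 + 65.6) = 39.2
Q = 137.

137 ± 39.2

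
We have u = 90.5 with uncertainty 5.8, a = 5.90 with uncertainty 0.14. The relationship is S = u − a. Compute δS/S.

0.0686

Each term contributes (cᵢ δxᵢ)² to (δS)²:
  (δu)² = 33.6;  (δa)² = 0.0196
δS = √(33.7) = 5.80
S = 84.6, so δS/S = 5.80/84.6 = 0.0686.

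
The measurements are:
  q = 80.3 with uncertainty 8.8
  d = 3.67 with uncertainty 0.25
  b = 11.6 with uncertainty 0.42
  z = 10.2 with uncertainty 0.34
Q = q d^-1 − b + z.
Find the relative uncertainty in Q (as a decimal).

Let p = q·d^-1 = 21.9. δp/p = √((1·δq/q)² + (-1·δd/d)²) = √(0.0120 + 0.00464) = 0.129, so δp = 2.82.
Q = p − b + z: δQ = √(δp² + δb² + δz²) = √(7.97 + 0.176 + 0.116) = 2.87
Q = 20.5, so δQ/Q = 2.87/20.5 = 0.140.

0.140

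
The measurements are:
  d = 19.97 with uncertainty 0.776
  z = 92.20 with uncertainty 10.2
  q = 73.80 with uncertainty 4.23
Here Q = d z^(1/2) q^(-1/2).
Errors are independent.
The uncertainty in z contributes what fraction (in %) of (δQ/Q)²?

56.8%

(δQ/Q)² = (1·δd/d)² + (½·δz/z)² + (−½·δq/q)²
  d term: (1×0.0389)² = 0.00151
  z term: (0.5×0.111)² = 0.00306
  q term: (-0.5×0.0573)² = 0.000821
Total = 0.00539. Share from z = 0.00306/0.00539 = 0.568.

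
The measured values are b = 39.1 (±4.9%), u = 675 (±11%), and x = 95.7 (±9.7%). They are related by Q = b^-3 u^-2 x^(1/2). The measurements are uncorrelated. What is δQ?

Since Q is a product/quotient, work with relative uncertainties:
  (-3·δb/b)² = (-3×0.0490)² = 0.0216;  (-2·δu/u)² = (-2×0.110)² = 0.0484;  (½·δx/x)² = (0.5×0.0970)² = 0.00235
δQ/Q = √(0.0724) = 0.269
Q = 3.59e-10, so δQ = 0.269 × 3.59e-10 = 9.66e-11.

9.66e-11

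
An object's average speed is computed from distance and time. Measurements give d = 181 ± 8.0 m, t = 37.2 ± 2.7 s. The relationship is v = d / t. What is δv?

0.413 m/s

Since v is a product/quotient, work with relative uncertainties:
  (1·δd/d)² = (1×0.0442)² = 0.00195;  (-1·δt/t)² = (-1×0.0726)² = 0.00527
δv/v = √(0.00722) = 0.0850
v = 4.87 m/s, so δv = 0.0850 × 4.87 = 0.413 m/s.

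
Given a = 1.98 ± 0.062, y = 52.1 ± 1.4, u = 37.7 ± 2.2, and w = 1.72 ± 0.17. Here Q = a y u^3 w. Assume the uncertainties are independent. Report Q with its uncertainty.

(9.51 ± 1.95) × 10^6

Each factor contributes (exponent × relative error)² to (δQ/Q)²:
  (1·δa/a)² = (1×0.0313)² = 0.000981;  (1·δy/y)² = (1×0.0269)² = 0.000722;  (3·δu/u)² = (3×0.0584)² = 0.0306;  (1·δw/w)² = (1×0.0988)² = 0.00977
δQ/Q = √(0.0421) = 0.205
Q = 9.51e+06, so δQ = 0.205 × 9.51e+06 = 1.95e+06.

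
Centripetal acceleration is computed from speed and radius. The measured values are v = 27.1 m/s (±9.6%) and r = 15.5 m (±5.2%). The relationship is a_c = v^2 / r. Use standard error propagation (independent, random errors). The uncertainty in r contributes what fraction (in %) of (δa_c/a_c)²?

6.83%

(δa_c/a_c)² = (2·δv/v)² + (-1·δr/r)²
  v term: (2×0.0960)² = 0.0369
  r term: (-1×0.0520)² = 0.00270
Total = 0.0396. Share from r = 0.00270/0.0396 = 0.0683.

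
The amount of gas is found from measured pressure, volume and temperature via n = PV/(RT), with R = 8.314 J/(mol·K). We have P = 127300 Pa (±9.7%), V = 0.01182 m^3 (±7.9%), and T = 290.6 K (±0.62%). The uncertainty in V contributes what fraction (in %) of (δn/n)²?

(δn/n)² = (1·δP/P)² + (1·δV/V)² + (-1·δT/T)²
  P term: (1×0.0970)² = 0.00941
  V term: (1×0.0790)² = 0.00624
  T term: (-1×0.00620)² = 3.84e-05
Total = 0.0157. Share from V = 0.00624/0.0157 = 0.398.

39.8%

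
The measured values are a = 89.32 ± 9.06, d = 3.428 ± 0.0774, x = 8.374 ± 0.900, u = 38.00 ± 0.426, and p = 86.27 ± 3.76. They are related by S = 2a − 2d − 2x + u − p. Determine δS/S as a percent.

Sums and differences: (δS)² = Σ (cᵢ δxᵢ)².
  (2·δa)² = 328;  (2·δd)² = 0.0240;  (2·δx)² = 3.24;  (δu)² = 0.181;  (δp)² = 14.1
δS = √(346) = 18.6
S = 106.8, so δS/S = 18.6/106.8 = 0.174.

17.4%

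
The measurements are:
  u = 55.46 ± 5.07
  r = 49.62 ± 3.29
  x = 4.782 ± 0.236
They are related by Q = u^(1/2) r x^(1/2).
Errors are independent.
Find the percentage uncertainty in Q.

8.42%

Since Q is a product/quotient, work with relative uncertainties:
  (½·δu/u)² = (0.5×0.0914)² = 0.00209;  (1·δr/r)² = (1×0.0663)² = 0.00440;  (½·δx/x)² = (0.5×0.0494)² = 0.000609
δQ/Q = √(0.00709) = 0.0842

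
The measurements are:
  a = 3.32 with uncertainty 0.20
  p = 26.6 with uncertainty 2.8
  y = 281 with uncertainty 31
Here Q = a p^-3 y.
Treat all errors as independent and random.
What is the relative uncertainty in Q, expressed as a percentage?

34.0%

For a monomial Q ∝ a, p^-3, y, fractional errors add in quadrature:
  (1·δa/a)² = (1×0.0602)² = 0.00363;  (-3·δp/p)² = (-3×0.105)² = 0.0997;  (1·δy/y)² = (1×0.110)² = 0.0122
δQ/Q = √(0.116) = 0.340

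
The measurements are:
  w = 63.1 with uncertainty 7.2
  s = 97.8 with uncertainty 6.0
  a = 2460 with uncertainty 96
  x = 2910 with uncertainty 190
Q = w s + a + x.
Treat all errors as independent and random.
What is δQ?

Let p = w·s = 6170. δp/p = √((1·δw/w)² + (1·δs/s)²) = √(0.0130 + 0.00376) = 0.130, so δp = 799.
Q = p + a + x: δQ = √(δp² + δa² + δx²) = √(6.39e+05 + 9220 + 36100) = 827

827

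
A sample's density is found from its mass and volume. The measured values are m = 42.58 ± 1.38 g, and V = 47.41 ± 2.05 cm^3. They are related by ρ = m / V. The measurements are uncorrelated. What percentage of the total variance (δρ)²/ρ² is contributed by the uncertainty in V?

(δρ/ρ)² = (1·δm/m)² + (-1·δV/V)²
  m term: (1×0.0324)² = 0.00105
  V term: (-1×0.0432)² = 0.00187
Total = 0.00292. Share from V = 0.00187/0.00292 = 0.640.

64.0%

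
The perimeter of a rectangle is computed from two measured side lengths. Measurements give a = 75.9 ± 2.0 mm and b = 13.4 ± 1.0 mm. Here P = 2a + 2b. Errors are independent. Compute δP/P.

Sums and differences: (δP)² = Σ (cᵢ δxᵢ)².
  (2·δa)² = 16.0;  (2·δb)² = 4.00
δP = √(20.0) = 4.47 mm
P = 179 mm, so δP/P = 4.47/179 = 0.0250.

0.0250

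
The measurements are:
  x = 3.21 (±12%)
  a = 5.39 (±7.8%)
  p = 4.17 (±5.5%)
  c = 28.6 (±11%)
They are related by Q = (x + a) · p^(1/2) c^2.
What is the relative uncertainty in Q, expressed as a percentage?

23.1%

Let u = x + a = 8.60. δu = √(δx² + δa²) = √(0.148 + 0.177) = 0.570, so δu/u = 0.0663.
Q is then a monomial in u, p, c:
δQ/Q = √((δu/u)² + (½·δp/p)² + (2·δc/c)²) = √(0.00440 + 0.000756 + 0.0484) = 0.231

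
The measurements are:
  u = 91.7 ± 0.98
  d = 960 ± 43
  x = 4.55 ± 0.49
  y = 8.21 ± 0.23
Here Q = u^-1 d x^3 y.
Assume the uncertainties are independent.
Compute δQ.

2650

Products/powers → add relative errors in quadrature, weighted by exponent:
  (-1·δu/u)² = (-1×0.0107)² = 0.000114;  (1·δd/d)² = (1×0.0448)² = 0.00201;  (3·δx/x)² = (3×0.108)² = 0.104;  (1·δy/y)² = (1×0.0280)² = 0.000785
δQ/Q = √(0.107) = 0.328
Q = 8100, so δQ = 0.328 × 8100 = 2650.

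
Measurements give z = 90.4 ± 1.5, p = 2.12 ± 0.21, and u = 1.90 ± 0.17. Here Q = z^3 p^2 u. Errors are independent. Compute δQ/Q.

Relative error in a monomial: (δQ/Q)² = Σ (nᵢ · δxᵢ/xᵢ)².
  (3·δz/z)² = (3×0.0166)² = 0.00248;  (2·δp/p)² = (2×0.0991)² = 0.0392;  (1·δu/u)² = (1×0.0895)² = 0.00801
δQ/Q = √(0.0497) = 0.223

0.223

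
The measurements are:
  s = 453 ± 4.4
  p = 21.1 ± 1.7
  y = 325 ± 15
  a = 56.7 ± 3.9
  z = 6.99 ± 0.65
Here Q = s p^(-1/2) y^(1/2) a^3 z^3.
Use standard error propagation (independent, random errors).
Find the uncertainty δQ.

3.88e+10

Each factor contributes (exponent × relative error)² to (δQ/Q)²:
  (1·δs/s)² = (1×0.00971)² = 9.43e-05;  (−½·δp/p)² = (-0.5×0.0806)² = 0.00162;  (½·δy/y)² = (0.5×0.0462)² = 0.000533;  (3·δa/a)² = (3×0.0688)² = 0.0426;  (3·δz/z)² = (3×0.0930)² = 0.0778
δQ/Q = √(0.123) = 0.350
Q = 1.11e+11, so δQ = 0.350 × 1.11e+11 = 3.88e+10.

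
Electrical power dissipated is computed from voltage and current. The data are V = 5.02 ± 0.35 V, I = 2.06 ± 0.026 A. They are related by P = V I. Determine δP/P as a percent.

7.09%

For a monomial P ∝ V, I, fractional errors add in quadrature:
  (1·δV/V)² = (1×0.0697)² = 0.00486;  (1·δI/I)² = (1×0.0126)² = 0.000159
δP/P = √(0.00502) = 0.0709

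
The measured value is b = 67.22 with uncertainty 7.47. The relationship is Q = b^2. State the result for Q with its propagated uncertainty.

Q is a product of powers, so relative uncertainties combine in quadrature:
  (2·δb/b)² = (2×0.111)² = 0.0494
δQ/Q = √(0.0494) = 0.222
Q = 4519, so δQ = 0.222 × 4519 = 1000.

4519 ± 1000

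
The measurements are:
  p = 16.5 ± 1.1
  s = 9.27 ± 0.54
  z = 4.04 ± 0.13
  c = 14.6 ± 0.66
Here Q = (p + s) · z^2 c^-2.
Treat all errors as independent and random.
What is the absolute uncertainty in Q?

0.238

Let u = p + s = 25.8. δu = √(δp² + δs²) = √(1.21 + 0.292) = 1.23, so δu/u = 0.0476.
Q is then a monomial in u, z, c:
δQ/Q = √((δu/u)² + (2·δz/z)² + (-2·δc/c)²) = √(0.00226 + 0.00414 + 0.00817) = 0.121
Q = 1.97, so δQ = 0.121 × 1.97 = 0.238.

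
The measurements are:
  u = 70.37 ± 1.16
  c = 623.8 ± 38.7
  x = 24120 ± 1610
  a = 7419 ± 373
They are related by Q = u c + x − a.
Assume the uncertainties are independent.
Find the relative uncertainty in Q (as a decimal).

Let p = u·c = 43900. δp/p = √((1·δu/u)² + (1·δc/c)²) = √(0.000272 + 0.00385) = 0.0642, so δp = 2820.
Q = p + x − a: δQ = √(δp² + δx² + δa²) = √(7.94e+06 + 2.59e+06 + 1.39e+05) = 3270
Q = 60600, so δQ/Q = 3270/60600 = 0.0539.

0.0539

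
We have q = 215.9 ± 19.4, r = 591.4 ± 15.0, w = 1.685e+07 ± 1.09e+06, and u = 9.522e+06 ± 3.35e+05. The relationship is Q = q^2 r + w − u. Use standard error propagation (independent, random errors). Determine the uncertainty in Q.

5.13e+06

Let p = q^2·r = 2.757e+07. δp/p = √((2·δq/q)² + (1·δr/r)²) = √(0.0323 + 0.000643) = 0.181, so δp = 5e+06.
Q = p + w − u: δQ = √(δp² + δw² + δu²) = √(2.5e+13 + 1.19e+12 + 1.12e+11) = 5.13e+06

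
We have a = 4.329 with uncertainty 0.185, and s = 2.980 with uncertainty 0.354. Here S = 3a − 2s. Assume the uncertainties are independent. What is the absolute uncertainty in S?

Each term contributes (cᵢ δxᵢ)² to (δS)²:
  (3·δa)² = 0.308;  (2·δs)² = 0.501
δS = √(0.809) = 0.900

0.900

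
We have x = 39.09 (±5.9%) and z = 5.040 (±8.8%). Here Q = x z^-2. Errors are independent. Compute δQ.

Products/powers → add relative errors in quadrature, weighted by exponent:
  (1·δx/x)² = (1×0.0590)² = 0.00348;  (-2·δz/z)² = (-2×0.0880)² = 0.0310
δQ/Q = √(0.0345) = 0.186
Q = 1.539, so δQ = 0.186 × 1.539 = 0.286.

0.286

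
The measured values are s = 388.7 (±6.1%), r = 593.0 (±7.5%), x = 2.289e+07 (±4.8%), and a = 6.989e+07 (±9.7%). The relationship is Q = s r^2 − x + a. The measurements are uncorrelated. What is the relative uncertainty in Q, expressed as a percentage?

12.6%

Let p = s·r^2 = 1.367e+08. δp/p = √((1·δs/s)² + (2·δr/r)²) = √(0.00372 + 0.0225) = 0.162, so δp = 2.21e+07.
Q = p − x + a: δQ = √(δp² + δx² + δa²) = √(4.9e+14 + 1.21e+12 + 4.6e+13) = 2.32e+07
Q = 1.837e+08, so δQ/Q = 2.32e+07/1.837e+08 = 0.126.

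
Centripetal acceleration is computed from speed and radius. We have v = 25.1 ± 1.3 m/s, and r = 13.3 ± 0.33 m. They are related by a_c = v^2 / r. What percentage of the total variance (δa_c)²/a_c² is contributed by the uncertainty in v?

94.6%

(δa_c/a_c)² = (2·δv/v)² + (-1·δr/r)²
  v term: (2×0.0518)² = 0.0107
  r term: (-1×0.0248)² = 0.000616
Total = 0.0113. Share from v = 0.0107/0.0113 = 0.946.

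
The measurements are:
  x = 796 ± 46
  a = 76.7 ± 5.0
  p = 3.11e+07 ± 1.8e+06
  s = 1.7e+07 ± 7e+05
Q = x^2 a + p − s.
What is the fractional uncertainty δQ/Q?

0.107

Let w = x^2·a = 4.86e+07. δw/w = √((2·δx/x)² + (1·δa/a)²) = √(0.0134 + 0.00425) = 0.133, so δw = 6.45e+06.
Q = w + p − s: δQ = √(δw² + δp² + δs²) = √(4.16e+13 + 3.24e+12 + 4.9e+11) = 6.73e+06
Q = 6.27e+07, so δQ/Q = 6.73e+06/6.27e+07 = 0.107.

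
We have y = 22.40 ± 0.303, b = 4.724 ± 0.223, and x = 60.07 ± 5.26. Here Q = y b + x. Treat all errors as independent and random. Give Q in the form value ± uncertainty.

Let p = y·b = 105.8. δp/p = √((1·δy/y)² + (1·δb/b)²) = √(0.000183 + 0.00223) = 0.0491, so δp = 5.20.
Q = p + x: δQ = √(δp² + δx²) = √(27.0 + 27.7) = 7.39
Q = 165.9.

165.9 ± 7.39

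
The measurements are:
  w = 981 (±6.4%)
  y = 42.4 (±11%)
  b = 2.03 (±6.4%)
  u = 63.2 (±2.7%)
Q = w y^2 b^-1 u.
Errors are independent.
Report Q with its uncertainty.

(5.49 ± 1.31) × 10^7

Each factor contributes (exponent × relative error)² to (δQ/Q)²:
  (1·δw/w)² = (1×0.0640)² = 0.00410;  (2·δy/y)² = (2×0.110)² = 0.0484;  (-1·δb/b)² = (-1×0.0640)² = 0.00410;  (1·δu/u)² = (1×0.0270)² = 0.000729
δQ/Q = √(0.0573) = 0.239
Q = 5.49e+07, so δQ = 0.239 × 5.49e+07 = 1.31e+07.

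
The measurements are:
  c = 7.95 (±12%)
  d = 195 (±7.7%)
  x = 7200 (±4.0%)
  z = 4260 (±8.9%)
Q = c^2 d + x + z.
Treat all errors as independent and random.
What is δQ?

Let p = c^2·d = 12300. δp/p = √((2·δc/c)² + (1·δd/d)²) = √(0.0576 + 0.00593) = 0.252, so δp = 3110.
Q = p + x + z: δQ = √(δp² + δx² + δz²) = √(9.65e+06 + 82900 + 1.44e+05) = 3140

3140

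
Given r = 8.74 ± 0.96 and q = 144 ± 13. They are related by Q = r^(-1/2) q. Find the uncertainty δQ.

For a monomial Q ∝ r^(-1/2), q, fractional errors add in quadrature:
  (−½·δr/r)² = (-0.5×0.110)² = 0.00302;  (1·δq/q)² = (1×0.0903)² = 0.00815
δQ/Q = √(0.0112) = 0.106
Q = 48.7, so δQ = 0.106 × 48.7 = 5.15.

5.15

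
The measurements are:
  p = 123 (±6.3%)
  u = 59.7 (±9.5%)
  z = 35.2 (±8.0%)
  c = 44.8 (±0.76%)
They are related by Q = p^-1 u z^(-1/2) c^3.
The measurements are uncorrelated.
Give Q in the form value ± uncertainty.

7360 ± 904

Each factor contributes (exponent × relative error)² to (δQ/Q)²:
  (-1·δp/p)² = (-1×0.0630)² = 0.00397;  (1·δu/u)² = (1×0.0950)² = 0.00903;  (−½·δz/z)² = (-0.5×0.0800)² = 0.00160;  (3·δc/c)² = (3×0.00760)² = 0.000520
δQ/Q = √(0.0151) = 0.123
Q = 7360, so δQ = 0.123 × 7360 = 904.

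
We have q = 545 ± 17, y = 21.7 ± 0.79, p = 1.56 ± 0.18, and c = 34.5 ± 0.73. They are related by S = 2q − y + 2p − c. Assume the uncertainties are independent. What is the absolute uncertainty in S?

Absolute uncertainties add in quadrature for a linear combination:
  (2·δq)² = 1160;  (δy)² = 0.624;  (2·δp)² = 0.130;  (δc)² = 0.533
δS = √(1160) = 34.0

34.0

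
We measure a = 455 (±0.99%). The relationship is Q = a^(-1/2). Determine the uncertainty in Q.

Since Q is a product/quotient, work with relative uncertainties:
  (−½·δa/a)² = (-0.5×0.00990)² = 2.45e-05
δQ/Q = √(2.45e-05) = 0.00495
Q = 0.0469, so δQ = 0.00495 × 0.0469 = 0.000232.

0.000232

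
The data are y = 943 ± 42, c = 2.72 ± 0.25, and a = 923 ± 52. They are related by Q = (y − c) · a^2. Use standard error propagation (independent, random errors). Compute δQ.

Let u = y − c = 940. δu = √(δy² + δc²) = √(1760 + 0.0625) = 42.0, so δu/u = 0.0447.
Q is then a monomial in u, a:
δQ/Q = √((δu/u)² + (2·δa/a)²) = √(0.00200 + 0.0127) = 0.121
Q = 8.01e+08, so δQ = 0.121 × 8.01e+08 = 9.71e+07.

9.71e+07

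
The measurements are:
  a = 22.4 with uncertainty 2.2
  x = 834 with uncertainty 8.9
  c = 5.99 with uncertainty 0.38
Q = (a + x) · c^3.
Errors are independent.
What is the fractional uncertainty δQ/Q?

Let u = a + x = 856. δu = √(δa² + δx²) = √(4.84 + 79.2) = 9.17, so δu/u = 0.0107.
Q is then a monomial in u, c:
δQ/Q = √((δu/u)² + (3·δc/c)²) = √(0.000115 + 0.0362) = 0.191

0.191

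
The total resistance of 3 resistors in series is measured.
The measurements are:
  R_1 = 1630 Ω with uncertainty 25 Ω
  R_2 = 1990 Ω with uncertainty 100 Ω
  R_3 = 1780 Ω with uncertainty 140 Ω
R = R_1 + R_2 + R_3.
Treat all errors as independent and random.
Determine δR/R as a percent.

3.22%

Each term contributes (cᵢ δxᵢ)² to (δR)²:
  (δR_1)² = 625;  (δR_2)² = 10000;  (δR_3)² = 19600
δR = √(30200) = 174 Ω
R = 5400 Ω, so δR/R = 174/5400 = 0.0322.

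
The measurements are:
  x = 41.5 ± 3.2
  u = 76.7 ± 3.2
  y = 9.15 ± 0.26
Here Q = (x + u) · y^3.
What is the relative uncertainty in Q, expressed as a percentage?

9.34%

Let w = x + u = 118. δw = √(δx² + δu²) = √(10.2 + 10.2) = 4.53, so δw/w = 0.0383.
Q is then a monomial in w, y:
δQ/Q = √((δw/w)² + (3·δy/y)²) = √(0.00147 + 0.00727) = 0.0934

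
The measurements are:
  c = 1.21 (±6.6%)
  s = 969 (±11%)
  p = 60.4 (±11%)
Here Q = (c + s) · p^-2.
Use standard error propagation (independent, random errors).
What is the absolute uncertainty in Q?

Let u = c + s = 970. δu = √(δc² + δs²) = √(0.00638 + 11400) = 107, so δu/u = 0.110.
Q is then a monomial in u, p:
δQ/Q = √((δu/u)² + (-2·δp/p)²) = √(0.0121 + 0.0484) = 0.246
Q = 0.266, so δQ = 0.246 × 0.266 = 0.0654.

0.0654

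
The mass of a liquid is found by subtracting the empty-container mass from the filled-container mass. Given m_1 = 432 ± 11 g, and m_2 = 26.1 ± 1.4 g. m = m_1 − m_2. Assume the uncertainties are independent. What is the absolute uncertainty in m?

11.1 g

For a sum/difference, combine absolute errors in quadrature:
  (δm_1)² = 121;  (δm_2)² = 1.96
δm = √(123) = 11.1 g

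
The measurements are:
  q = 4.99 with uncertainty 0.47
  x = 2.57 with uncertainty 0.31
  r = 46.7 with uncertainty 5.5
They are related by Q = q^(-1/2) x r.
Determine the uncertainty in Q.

Since Q is a product/quotient, work with relative uncertainties:
  (−½·δq/q)² = (-0.5×0.0942)² = 0.00222;  (1·δx/x)² = (1×0.121)² = 0.0145;  (1·δr/r)² = (1×0.118)² = 0.0139
δQ/Q = √(0.0306) = 0.175
Q = 53.7, so δQ = 0.175 × 53.7 = 9.40.

9.40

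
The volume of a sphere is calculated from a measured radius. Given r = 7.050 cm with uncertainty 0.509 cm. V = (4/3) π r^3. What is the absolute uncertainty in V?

V is a product of powers, so relative uncertainties combine in quadrature:
  (3·δr/r)² = (3×0.0722)² = 0.0469
δV/V = √(0.0469) = 0.217
V = 1468 cm^3, so δV = 0.217 × 1468 = 318 cm^3.

318 cm^3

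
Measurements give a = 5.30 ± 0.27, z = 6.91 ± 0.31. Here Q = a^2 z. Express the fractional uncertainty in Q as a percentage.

Products/powers → add relative errors in quadrature, weighted by exponent:
  (2·δa/a)² = (2×0.0509)² = 0.0104;  (1·δz/z)² = (1×0.0449)² = 0.00201
δQ/Q = √(0.0124) = 0.111

11.1%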